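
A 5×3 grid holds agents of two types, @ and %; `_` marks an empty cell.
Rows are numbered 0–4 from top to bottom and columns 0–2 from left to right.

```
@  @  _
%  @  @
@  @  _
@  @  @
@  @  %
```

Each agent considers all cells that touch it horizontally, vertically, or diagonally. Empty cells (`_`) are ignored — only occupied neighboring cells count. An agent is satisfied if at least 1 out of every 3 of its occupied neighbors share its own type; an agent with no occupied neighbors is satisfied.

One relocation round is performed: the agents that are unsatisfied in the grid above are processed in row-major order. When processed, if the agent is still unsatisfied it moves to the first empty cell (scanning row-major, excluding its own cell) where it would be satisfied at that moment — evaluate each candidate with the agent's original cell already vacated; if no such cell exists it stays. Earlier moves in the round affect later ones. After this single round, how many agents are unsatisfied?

Initially unsatisfied (in order): (1,0), (4,2).
  (1,0): no empty cell satisfies it; stays.
  (4,2): no empty cell satisfies it; stays.
Resulting grid:
@ @ _
% @ @
@ @ _
@ @ @
@ @ %
Unsatisfied now: (1,0), (4,2).

2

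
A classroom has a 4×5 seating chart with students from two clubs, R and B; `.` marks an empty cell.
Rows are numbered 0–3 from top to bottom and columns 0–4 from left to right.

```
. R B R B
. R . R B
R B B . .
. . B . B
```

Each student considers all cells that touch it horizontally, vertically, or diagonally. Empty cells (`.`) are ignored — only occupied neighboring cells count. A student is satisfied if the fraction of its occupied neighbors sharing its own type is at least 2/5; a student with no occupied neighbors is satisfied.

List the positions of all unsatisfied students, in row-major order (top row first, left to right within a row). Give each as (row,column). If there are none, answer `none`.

(0,2), (0,3), (0,4), (1,3), (1,4)

Row 0: (0,1)R 1/2 satisfied · (0,2)B 0/4 not · (0,3)R 1/4 not · (0,4)B 1/3 not
Row 1: (1,1)R 2/5 satisfied · (1,3)R 1/5 not · (1,4)B 1/3 not
Row 2: (2,0)R 1/2 satisfied · (2,1)B 2/4 satisfied · (2,2)B 2/4 satisfied
Row 3: (3,2)B 2/2 satisfied · (3,4)B 0/0 satisfied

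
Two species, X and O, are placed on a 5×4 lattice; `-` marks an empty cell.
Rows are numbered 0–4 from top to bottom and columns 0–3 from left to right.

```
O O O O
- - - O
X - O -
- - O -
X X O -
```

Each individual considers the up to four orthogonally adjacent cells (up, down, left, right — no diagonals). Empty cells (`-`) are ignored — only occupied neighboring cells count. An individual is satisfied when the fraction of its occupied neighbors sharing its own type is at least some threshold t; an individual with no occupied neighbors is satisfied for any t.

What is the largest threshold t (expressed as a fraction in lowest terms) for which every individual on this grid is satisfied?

1/2

Row 0: (0,0)O 1/1 · (0,1)O 2/2 · (0,2)O 2/2 · (0,3)O 2/2
Row 1: (1,3)O 1/1
Row 2: (2,0)X — no occupied neighbors · (2,2)O 1/1
Row 3: (3,2)O 2/2
Row 4: (4,0)X 1/1 · (4,1)X 1/2 · (4,2)O 1/2
The smallest same-type fraction is 1/2 at (4,1), which reduces to 1/2. Any threshold above that leaves this individual unsatisfied.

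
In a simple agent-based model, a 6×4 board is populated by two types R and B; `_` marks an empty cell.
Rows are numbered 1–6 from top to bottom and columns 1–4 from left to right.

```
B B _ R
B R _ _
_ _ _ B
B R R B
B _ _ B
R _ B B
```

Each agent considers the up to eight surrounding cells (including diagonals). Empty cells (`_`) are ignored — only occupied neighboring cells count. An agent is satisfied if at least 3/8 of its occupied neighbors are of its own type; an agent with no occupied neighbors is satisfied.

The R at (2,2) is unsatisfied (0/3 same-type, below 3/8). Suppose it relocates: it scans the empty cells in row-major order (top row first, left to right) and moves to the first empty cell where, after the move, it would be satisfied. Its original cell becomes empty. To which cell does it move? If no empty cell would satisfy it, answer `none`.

Vacating (2,2). Empty cells in order:
  (1,3): 1/2 same-type → satisfied — stop here.

(1,3)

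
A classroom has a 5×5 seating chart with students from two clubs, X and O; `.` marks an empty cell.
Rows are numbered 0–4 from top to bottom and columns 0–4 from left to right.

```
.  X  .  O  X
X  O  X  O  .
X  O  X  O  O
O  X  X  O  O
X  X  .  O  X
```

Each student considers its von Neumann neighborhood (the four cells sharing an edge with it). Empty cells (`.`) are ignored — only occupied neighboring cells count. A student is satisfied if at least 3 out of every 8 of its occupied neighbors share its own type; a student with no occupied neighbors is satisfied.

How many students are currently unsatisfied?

8

(0,1)X 0/1 ✗
(0,3)O 1/2 ✓
(0,4)X 0/1 ✗
(1,0)X 1/2 ✓
(1,1)O 1/4 ✗
(1,2)X 1/3 ✗
(1,3)O 2/3 ✓
(2,0)X 1/3 ✗
(2,1)O 1/4 ✗
(2,2)X 2/4 ✓
(2,3)O 3/4 ✓
(2,4)O 2/2 ✓
(3,0)O 0/3 ✗
(3,1)X 2/4 ✓
(3,2)X 2/3 ✓
(3,3)O 3/4 ✓
(3,4)O 2/3 ✓
(4,0)X 1/2 ✓
(4,1)X 2/2 ✓
(4,3)O 1/2 ✓
(4,4)X 0/2 ✗
Unsatisfied: (0,1), (0,4), (1,1), (1,2), (2,0), (2,1), (3,0), (4,4) — 8 in total.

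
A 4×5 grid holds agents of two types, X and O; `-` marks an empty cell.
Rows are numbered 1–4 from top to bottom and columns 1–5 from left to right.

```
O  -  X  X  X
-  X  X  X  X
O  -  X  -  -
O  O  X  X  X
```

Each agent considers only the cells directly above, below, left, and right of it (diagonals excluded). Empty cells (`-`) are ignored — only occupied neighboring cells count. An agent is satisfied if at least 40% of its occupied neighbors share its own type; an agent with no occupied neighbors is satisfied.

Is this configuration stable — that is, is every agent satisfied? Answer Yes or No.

Row 1: (1,1)O 0/0 ✓ · (1,3)X 2/2 ✓ · (1,4)X 3/3 ✓ · (1,5)X 2/2 ✓
Row 2: (2,2)X 1/1 ✓ · (2,3)X 4/4 ✓ · (2,4)X 3/3 ✓ · (2,5)X 2/2 ✓
Row 3: (3,1)O 1/1 ✓ · (3,3)X 2/2 ✓
Row 4: (4,1)O 2/2 ✓ · (4,2)O 1/2 ✓ · (4,3)X 2/3 ✓ · (4,4)X 2/2 ✓ · (4,5)X 1/1 ✓
All meet the threshold, so the configuration is stable.

Yes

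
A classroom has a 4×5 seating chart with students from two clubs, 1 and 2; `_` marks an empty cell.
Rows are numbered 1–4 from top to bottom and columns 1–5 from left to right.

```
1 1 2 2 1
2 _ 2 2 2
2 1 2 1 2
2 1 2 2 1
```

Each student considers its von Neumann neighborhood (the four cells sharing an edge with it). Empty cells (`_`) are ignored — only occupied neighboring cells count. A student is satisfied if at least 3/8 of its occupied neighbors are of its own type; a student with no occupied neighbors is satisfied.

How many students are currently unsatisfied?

7

(1,1)1 1/2 ok
(1,2)1 1/2 ok
(1,3)2 2/3 ok
(1,4)2 2/3 ok
(1,5)1 0/2 unhappy
(2,1)2 1/2 ok
(2,3)2 3/3 ok
(2,4)2 3/4 ok
(2,5)2 2/3 ok
(3,1)2 2/3 ok
(3,2)1 1/3 unhappy
(3,3)2 2/4 ok
(3,4)1 0/4 unhappy
(3,5)2 1/3 unhappy
(4,1)2 1/2 ok
(4,2)1 1/3 unhappy
(4,3)2 2/3 ok
(4,4)2 1/3 unhappy
(4,5)1 0/2 unhappy
Unsatisfied: (1,5), (3,2), (3,4), (3,5), (4,2), (4,4), (4,5) — 7 in total.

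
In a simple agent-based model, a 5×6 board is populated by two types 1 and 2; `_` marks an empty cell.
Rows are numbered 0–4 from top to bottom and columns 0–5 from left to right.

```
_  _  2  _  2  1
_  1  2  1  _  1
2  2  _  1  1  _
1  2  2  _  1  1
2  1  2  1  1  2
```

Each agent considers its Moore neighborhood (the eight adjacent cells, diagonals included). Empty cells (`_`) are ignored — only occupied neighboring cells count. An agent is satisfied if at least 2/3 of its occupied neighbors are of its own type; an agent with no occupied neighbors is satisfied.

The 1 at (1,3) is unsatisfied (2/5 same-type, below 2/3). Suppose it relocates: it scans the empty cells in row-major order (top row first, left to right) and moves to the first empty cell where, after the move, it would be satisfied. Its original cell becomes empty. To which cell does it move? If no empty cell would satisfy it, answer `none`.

Vacating (1,3). Empty cells in order:
  (0,0): 1/1 same-type → satisfied — stop here.

(0,0)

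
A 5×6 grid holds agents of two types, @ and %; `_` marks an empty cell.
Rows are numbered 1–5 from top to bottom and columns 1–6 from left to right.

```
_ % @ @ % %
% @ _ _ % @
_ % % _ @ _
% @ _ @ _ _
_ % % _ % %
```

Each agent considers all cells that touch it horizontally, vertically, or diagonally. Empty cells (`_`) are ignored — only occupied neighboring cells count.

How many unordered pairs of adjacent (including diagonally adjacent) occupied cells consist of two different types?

Scan each occupied cell's neighbors to the right and below (and the two forward diagonals) so each pair is counted once.
From row 1: 6 unlike of 12 pairs (running 6/12).
From row 2: 5 unlike of 7 pairs (running 11/19).
From row 3: 3 unlike of 6 pairs (running 14/25).
From row 4: 5 unlike of 6 pairs (running 19/31).
From row 5: 0 unlike of 2 pairs (running 19/33).
Total adjacent occupied pairs: 33; unlike-type pairs: 19.

19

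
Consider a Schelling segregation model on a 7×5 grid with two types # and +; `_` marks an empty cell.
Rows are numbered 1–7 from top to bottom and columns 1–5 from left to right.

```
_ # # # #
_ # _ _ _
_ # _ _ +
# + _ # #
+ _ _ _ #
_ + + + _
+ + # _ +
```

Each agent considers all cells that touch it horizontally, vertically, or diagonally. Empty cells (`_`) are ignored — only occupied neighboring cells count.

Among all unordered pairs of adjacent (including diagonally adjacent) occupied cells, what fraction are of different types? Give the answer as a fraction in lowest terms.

Scan each occupied cell's neighbors to the right and below (and the two forward diagonals) so each pair is counted once.
Row 1: #(1,2)–#(1,3)= #(1,2)–#(2,2)= #(1,3)–#(1,4)= #(1,3)–#(2,2)= #(1,4)–#(1,5)=  → 0/5 unlike.
Row 2: #(2,2)–#(3,2)=  → 0/1 unlike.
Row 3: #(3,2)–+(4,2)≠ #(3,2)–#(4,1)= +(3,5)–#(4,5)≠ +(3,5)–#(4,4)≠  → 3/4 unlike.
Row 4: #(4,1)–+(4,2)≠ #(4,1)–+(5,1)≠ +(4,2)–+(5,1)= #(4,4)–#(4,5)= #(4,4)–#(5,5)= #(4,5)–#(5,5)=  → 2/6 unlike.
Row 5: +(5,1)–+(6,2)= #(5,5)–+(6,4)≠  → 1/2 unlike.
Row 6: +(6,2)–+(6,3)= +(6,2)–+(7,2)= +(6,2)–#(7,3)≠ +(6,2)–+(7,1)= +(6,3)–+(6,4)= +(6,3)–#(7,3)≠ +(6,3)–+(7,2)= +(6,4)–+(7,5)= +(6,4)–#(7,3)≠  → 3/9 unlike.
Row 7: +(7,1)–+(7,2)= +(7,2)–#(7,3)≠  → 1/2 unlike.
Total adjacent occupied pairs: 29; unlike-type pairs: 10.
10/29 is already in lowest terms.

10/29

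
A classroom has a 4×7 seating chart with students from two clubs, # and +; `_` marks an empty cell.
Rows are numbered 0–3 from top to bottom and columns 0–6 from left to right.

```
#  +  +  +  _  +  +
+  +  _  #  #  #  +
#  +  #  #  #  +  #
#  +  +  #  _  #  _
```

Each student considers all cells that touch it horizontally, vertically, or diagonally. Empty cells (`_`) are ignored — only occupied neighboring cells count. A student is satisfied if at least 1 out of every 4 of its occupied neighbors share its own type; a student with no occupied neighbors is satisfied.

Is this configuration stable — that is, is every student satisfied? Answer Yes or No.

Row 0: (0,0)# 0/3 ✗ · (0,1)+ 3/4 ✓ · (0,2)+ 3/4 ✓ · (0,3)+ 1/3 ✓ · (0,5)+ 2/4 ✓ · (0,6)+ 2/3 ✓
Row 1: (1,0)+ 3/5 ✓ · (1,1)+ 4/7 ✓ · (1,3)# 4/6 ✓ · (1,4)# 4/7 ✓ · (1,5)# 3/7 ✓ · (1,6)+ 3/5 ✓
Row 2: (2,0)# 1/5 ✗ · (2,1)+ 4/7 ✓ · (2,2)# 3/7 ✓ · (2,3)# 5/6 ✓ · (2,4)# 6/7 ✓ · (2,5)+ 1/6 ✗ · (2,6)# 2/4 ✓
Row 3: (3,0)# 1/3 ✓ · (3,1)+ 2/5 ✓ · (3,2)+ 2/5 ✓ · (3,3)# 3/4 ✓ · (3,5)# 2/3 ✓
For instance (0,0) has only 0/3 same-type neighbors, below 1/4.

No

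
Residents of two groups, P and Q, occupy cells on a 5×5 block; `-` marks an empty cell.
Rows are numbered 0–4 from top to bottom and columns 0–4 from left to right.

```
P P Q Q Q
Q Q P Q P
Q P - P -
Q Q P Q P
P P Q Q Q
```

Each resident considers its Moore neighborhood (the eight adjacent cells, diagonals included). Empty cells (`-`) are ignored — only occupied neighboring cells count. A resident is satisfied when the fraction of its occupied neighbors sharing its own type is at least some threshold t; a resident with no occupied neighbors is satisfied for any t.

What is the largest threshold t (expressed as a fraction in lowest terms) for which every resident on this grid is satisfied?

Row 0: (0,0)P 1/3 · (0,1)P 2/5 · (0,2)Q 3/5 · (0,3)Q 3/5 · (0,4)Q 2/3
Row 1: (1,0)Q 2/5 · (1,1)Q 3/7 · (1,2)P 3/7 · (1,3)Q 3/6 · (1,4)P 1/4
Row 2: (2,0)Q 4/5 · (2,1)P 2/7 · (2,3)P 4/6
Row 3: (3,0)Q 2/5 · (3,1)Q 3/7 · (3,2)P 3/7 · (3,3)Q 3/6 · (3,4)P 1/4
Row 4: (4,0)P 1/3 · (4,1)P 2/5 · (4,2)Q 3/5 · (4,3)Q 3/5 · (4,4)Q 2/3
The smallest same-type fraction is 1/4 at (1,4), which reduces to 1/4. Any threshold above that leaves this resident unsatisfied.

1/4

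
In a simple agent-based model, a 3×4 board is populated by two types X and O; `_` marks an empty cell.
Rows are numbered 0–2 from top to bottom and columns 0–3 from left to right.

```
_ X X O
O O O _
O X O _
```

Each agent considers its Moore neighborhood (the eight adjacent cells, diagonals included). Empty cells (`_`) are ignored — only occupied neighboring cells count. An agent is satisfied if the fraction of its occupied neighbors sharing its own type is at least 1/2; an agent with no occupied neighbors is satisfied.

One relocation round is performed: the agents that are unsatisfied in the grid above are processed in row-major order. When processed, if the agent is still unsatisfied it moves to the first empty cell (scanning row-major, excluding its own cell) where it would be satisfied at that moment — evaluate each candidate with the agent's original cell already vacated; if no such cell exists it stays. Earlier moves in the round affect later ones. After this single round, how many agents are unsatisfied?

Initially unsatisfied (in order): (0,1), (0,2), (2,1).
  (0,1): no empty cell satisfies it; stays.
  (0,2): no empty cell satisfies it; stays.
  (2,1): no empty cell satisfies it; stays.
Resulting grid:
_ X X O
O O O _
O X O _
Unsatisfied now: (0,1), (0,2), (2,1).

3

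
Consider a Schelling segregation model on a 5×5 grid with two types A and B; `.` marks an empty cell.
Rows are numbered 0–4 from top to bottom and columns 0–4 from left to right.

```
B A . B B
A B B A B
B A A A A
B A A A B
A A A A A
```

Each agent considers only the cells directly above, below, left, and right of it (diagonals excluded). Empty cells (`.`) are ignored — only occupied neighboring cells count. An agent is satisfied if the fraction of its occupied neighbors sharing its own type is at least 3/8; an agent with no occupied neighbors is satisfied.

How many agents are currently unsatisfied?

11

(0,0)B 0/2 not
(0,1)A 0/2 not
(0,3)B 1/2 satisfied
(0,4)B 2/2 satisfied
(1,0)A 0/3 not
(1,1)B 1/4 not
(1,2)B 1/3 not
(1,3)A 1/4 not
(1,4)B 1/3 not
(2,0)B 1/3 not
(2,1)A 2/4 satisfied
(2,2)A 3/4 satisfied
(2,3)A 4/4 satisfied
(2,4)A 1/3 not
(3,0)B 1/3 not
(3,1)A 3/4 satisfied
(3,2)A 4/4 satisfied
(3,3)A 3/4 satisfied
(3,4)B 0/3 not
(4,0)A 1/2 satisfied
(4,1)A 3/3 satisfied
(4,2)A 3/3 satisfied
(4,3)A 3/3 satisfied
(4,4)A 1/2 satisfied
Unsatisfied: (0,0), (0,1), (1,0), (1,1), (1,2), (1,3), (1,4), (2,0), (2,4), (3,0), (3,4) — 11 in total.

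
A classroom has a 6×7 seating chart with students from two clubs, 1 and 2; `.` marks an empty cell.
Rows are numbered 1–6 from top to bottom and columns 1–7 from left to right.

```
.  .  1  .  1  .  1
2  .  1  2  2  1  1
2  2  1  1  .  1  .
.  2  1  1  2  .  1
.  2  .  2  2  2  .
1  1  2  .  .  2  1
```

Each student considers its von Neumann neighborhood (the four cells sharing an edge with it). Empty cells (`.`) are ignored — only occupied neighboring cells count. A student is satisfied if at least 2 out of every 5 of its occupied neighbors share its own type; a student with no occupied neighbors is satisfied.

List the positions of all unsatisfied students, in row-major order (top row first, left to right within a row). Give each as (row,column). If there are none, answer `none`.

(1,3)1 1/1 ok
(1,5)1 0/1 unhappy
(1,7)1 1/1 ok
(2,1)2 1/1 ok
(2,3)1 2/3 ok
(2,4)2 1/3 unhappy
(2,5)2 1/3 unhappy
(2,6)1 2/3 ok
(2,7)1 2/2 ok
(3,1)2 2/2 ok
(3,2)2 2/3 ok
(3,3)1 3/4 ok
(3,4)1 2/3 ok
(3,6)1 1/1 ok
(4,2)2 2/3 ok
(4,3)1 2/3 ok
(4,4)1 2/4 ok
(4,5)2 1/2 ok
(4,7)1 0/0 ok
(5,2)2 1/2 ok
(5,4)2 1/2 ok
(5,5)2 3/3 ok
(5,6)2 2/2 ok
(6,1)1 1/1 ok
(6,2)1 1/3 unhappy
(6,3)2 0/1 unhappy
(6,6)2 1/2 ok
(6,7)1 0/1 unhappy

(1,5), (2,4), (2,5), (6,2), (6,3), (6,7)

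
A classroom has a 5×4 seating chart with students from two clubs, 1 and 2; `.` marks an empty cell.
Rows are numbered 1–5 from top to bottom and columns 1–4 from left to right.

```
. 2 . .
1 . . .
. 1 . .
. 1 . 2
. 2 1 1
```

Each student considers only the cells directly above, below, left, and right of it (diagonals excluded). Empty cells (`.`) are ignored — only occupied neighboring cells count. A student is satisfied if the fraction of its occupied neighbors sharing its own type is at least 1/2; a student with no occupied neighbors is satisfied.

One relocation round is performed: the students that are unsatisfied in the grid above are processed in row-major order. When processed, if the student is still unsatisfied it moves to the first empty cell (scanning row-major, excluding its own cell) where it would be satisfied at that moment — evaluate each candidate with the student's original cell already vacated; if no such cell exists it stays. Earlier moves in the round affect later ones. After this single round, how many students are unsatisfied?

Initially unsatisfied (in order): (4,4), (5,2).
  (4,4) → (1,1).
  (5,2) → (1,3).
Resulting grid:
2 2 2 .
1 . . .
. 1 . .
. 1 . .
. . 1 1
Unsatisfied now: (2,1).

1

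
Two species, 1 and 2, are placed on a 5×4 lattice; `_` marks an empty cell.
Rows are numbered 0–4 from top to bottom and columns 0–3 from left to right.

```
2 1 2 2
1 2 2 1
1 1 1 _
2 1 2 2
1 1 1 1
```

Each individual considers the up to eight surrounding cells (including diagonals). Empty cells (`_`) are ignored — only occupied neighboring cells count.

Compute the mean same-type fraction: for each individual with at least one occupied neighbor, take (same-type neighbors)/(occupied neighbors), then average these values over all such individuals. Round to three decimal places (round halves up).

Row 0: (0,0)2 1/3 · (0,1)1 1/5 · (0,2)2 3/5 · (0,3)2 2/3
Row 1: (1,0)1 3/5 · (1,1)2 3/8 · (1,2)2 3/7 · (1,3)1 1/4
Row 2: (2,0)1 3/5 · (2,1)1 4/8 · (2,2)1 3/7
Row 3: (3,0)2 0/5 · (3,1)1 6/8 · (3,2)2 1/7 · (3,3)2 1/4
Row 4: (4,0)1 2/3 · (4,1)1 3/5 · (4,2)1 3/5 · (4,3)1 1/3
Sum over 19 individuals: 1/3 + 1/5 + 3/5 + 2/3 + 3/5 + 3/8 + 3/7 + 1/4 + 3/5 + 4/8 + 3/7 + 0/5 + 6/8 + 1/7 + 1/4 + 2/3 + 3/5 + 3/5 + 1/3 = 333/40; mean = 333/40 ÷ 19 = 333/760 = 0.438157… → 0.438.

0.438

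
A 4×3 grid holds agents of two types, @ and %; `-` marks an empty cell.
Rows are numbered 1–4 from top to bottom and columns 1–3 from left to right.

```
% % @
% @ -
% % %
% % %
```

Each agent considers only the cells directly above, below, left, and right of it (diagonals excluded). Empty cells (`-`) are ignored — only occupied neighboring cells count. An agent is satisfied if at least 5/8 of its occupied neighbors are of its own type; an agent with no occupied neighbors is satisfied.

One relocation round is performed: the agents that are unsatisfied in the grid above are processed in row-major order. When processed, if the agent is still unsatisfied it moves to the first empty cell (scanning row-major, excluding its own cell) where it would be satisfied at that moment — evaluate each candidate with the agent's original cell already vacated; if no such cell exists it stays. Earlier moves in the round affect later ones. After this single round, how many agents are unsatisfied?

3

Initially unsatisfied (in order): (1,2), (1,3), (2,2).
  (1,2): no empty cell satisfies it; stays.
  (1,3): no empty cell satisfies it; stays.
  (2,2): no empty cell satisfies it; stays.
Resulting grid:
% % @
% @ -
% % %
% % %
Unsatisfied now: (1,2), (1,3), (2,2).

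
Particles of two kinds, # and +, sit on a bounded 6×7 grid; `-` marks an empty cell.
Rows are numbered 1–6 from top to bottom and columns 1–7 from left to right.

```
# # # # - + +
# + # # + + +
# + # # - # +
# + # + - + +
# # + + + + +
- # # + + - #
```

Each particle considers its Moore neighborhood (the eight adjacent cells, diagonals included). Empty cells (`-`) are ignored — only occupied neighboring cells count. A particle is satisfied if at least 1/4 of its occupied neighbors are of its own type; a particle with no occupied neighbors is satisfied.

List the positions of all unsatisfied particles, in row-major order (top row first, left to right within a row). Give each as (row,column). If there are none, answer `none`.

(2,2), (3,6), (6,7)

(1,1)# 2/3 satisfied
(1,2)# 4/5 satisfied
(1,3)# 4/5 satisfied
(1,4)# 3/4 satisfied
(1,6)+ 4/4 satisfied
(1,7)+ 3/3 satisfied
(2,1)# 3/5 satisfied
(2,2)+ 1/8 not
(2,3)# 6/8 satisfied
(2,4)# 5/6 satisfied
(2,5)+ 2/6 satisfied
(2,6)+ 5/6 satisfied
(2,7)+ 4/5 satisfied
(3,1)# 2/5 satisfied
(3,2)+ 2/8 satisfied
(3,3)# 4/8 satisfied
(3,4)# 4/6 satisfied
(3,6)# 0/6 not
(3,7)+ 4/5 satisfied
(4,1)# 3/5 satisfied
(4,2)+ 2/8 satisfied
(4,3)# 3/8 satisfied
(4,4)+ 3/6 satisfied
(4,6)+ 5/6 satisfied
(4,7)+ 4/5 satisfied
(5,1)# 3/4 satisfied
(5,2)# 5/7 satisfied
(5,3)+ 4/8 satisfied
(5,4)+ 5/7 satisfied
(5,5)+ 6/6 satisfied
(5,6)+ 5/6 satisfied
(5,7)+ 3/4 satisfied
(6,2)# 3/4 satisfied
(6,3)# 2/5 satisfied
(6,4)+ 4/5 satisfied
(6,5)+ 4/4 satisfied
(6,7)# 0/2 not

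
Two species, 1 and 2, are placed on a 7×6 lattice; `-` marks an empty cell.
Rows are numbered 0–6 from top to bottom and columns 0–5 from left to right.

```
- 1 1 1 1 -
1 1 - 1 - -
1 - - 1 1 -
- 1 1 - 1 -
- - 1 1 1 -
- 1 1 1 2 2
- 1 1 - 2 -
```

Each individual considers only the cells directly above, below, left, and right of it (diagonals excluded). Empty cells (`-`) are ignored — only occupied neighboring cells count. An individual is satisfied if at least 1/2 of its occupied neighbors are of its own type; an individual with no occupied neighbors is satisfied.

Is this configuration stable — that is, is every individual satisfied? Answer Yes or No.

Yes

(0,1)1 2/2 satisfied
(0,2)1 2/2 satisfied
(0,3)1 3/3 satisfied
(0,4)1 1/1 satisfied
(1,0)1 2/2 satisfied
(1,1)1 2/2 satisfied
(1,3)1 2/2 satisfied
(2,0)1 1/1 satisfied
(2,3)1 2/2 satisfied
(2,4)1 2/2 satisfied
(3,1)1 1/1 satisfied
(3,2)1 2/2 satisfied
(3,4)1 2/2 satisfied
(4,2)1 3/3 satisfied
(4,3)1 3/3 satisfied
(4,4)1 2/3 satisfied
(5,1)1 2/2 satisfied
(5,2)1 4/4 satisfied
(5,3)1 2/3 satisfied
(5,4)2 2/4 satisfied
(5,5)2 1/1 satisfied
(6,1)1 2/2 satisfied
(6,2)1 2/2 satisfied
(6,4)2 1/1 satisfied
All meet the threshold, so the configuration is stable.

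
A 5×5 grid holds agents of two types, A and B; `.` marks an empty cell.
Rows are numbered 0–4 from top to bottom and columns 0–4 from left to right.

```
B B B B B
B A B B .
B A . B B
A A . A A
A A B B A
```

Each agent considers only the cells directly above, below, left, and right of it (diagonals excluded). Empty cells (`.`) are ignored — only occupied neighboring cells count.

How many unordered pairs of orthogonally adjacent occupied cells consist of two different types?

10

Scan each occupied cell's neighbors to the right and below so each pair is counted once.
From row 0: 1 unlike of 8 pairs (running 1/8).
From row 1: 2 unlike of 6 pairs (running 3/14).
From row 2: 4 unlike of 6 pairs (running 7/20).
From row 3: 1 unlike of 6 pairs (running 8/26).
From row 4: 2 unlike of 4 pairs (running 10/30).
Total adjacent occupied pairs: 30; unlike-type pairs: 10.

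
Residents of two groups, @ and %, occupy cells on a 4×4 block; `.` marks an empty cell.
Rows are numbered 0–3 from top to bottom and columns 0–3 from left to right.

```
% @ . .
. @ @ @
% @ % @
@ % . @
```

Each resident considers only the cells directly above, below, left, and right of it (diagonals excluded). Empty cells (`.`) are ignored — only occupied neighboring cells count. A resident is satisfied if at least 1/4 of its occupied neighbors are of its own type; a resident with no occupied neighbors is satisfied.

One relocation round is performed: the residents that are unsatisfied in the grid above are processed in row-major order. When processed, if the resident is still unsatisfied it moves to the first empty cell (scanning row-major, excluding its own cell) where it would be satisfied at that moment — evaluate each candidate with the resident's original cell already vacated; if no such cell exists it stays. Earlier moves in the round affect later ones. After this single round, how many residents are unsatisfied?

0

Initially unsatisfied (in order): (0,0), (2,0), (2,2), (3,0), (3,1).
  (0,0) → (1,0).
  (2,0): now satisfied by earlier moves; stays.
  (2,2) → (0,0).
  (3,0) → (0,2).
  (3,1) → (3,0).
Resulting grid:
% @ @ .
% @ @ @
% @ . @
% . . @
All satisfied now.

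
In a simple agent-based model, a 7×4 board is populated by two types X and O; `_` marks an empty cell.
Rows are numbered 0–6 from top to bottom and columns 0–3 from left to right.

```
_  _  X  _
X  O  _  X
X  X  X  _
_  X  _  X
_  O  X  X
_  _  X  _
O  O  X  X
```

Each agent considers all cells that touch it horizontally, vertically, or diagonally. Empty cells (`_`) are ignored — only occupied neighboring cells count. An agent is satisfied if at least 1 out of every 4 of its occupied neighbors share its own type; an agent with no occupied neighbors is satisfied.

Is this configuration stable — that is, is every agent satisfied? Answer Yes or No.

Row 0: (0,2)X 1/2 ok
Row 1: (1,0)X 2/3 ok · (1,1)O 0/5 unhappy · (1,3)X 2/2 ok
Row 2: (2,0)X 3/4 ok · (2,1)X 4/5 ok · (2,2)X 4/5 ok
Row 3: (3,1)X 4/5 ok · (3,3)X 3/3 ok
Row 4: (4,1)O 0/3 unhappy · (4,2)X 4/5 ok · (4,3)X 3/3 ok
Row 5: (5,2)X 4/6 ok
Row 6: (6,0)O 1/1 ok · (6,1)O 1/3 ok · (6,2)X 2/3 ok · (6,3)X 2/2 ok
For instance (1,1) has only 0/5 same-type neighbors, below 1/4.

No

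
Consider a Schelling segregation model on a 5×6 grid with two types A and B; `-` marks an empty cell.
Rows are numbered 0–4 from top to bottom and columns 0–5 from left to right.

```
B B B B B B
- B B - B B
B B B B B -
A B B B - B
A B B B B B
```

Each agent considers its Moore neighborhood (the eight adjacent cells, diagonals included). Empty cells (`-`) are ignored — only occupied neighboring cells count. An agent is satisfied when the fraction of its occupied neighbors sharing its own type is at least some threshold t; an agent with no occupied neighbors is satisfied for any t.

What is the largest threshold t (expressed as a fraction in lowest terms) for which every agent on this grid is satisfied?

(0,0)B 2/2
(0,1)B 4/4
(0,2)B 4/4
(0,3)B 4/4
(0,4)B 4/4
(0,5)B 3/3
(1,1)B 7/7
(1,2)B 7/7
(1,4)B 6/6
(1,5)B 4/4
(2,0)B 3/4
(2,1)B 6/7
(2,2)B 7/7
(2,3)B 6/6
(2,4)B 5/5
(3,0)A 1/5
(3,1)B 6/8
(3,2)B 8/8
(3,3)B 7/7
(3,5)B 3/3
(4,0)A 1/3
(4,1)B 3/5
(4,2)B 5/5
(4,3)B 4/4
(4,4)B 4/4
(4,5)B 2/2
The smallest same-type fraction is 1/5 at (3,0), which reduces to 1/5. Any threshold above that leaves this agent unsatisfied.

1/5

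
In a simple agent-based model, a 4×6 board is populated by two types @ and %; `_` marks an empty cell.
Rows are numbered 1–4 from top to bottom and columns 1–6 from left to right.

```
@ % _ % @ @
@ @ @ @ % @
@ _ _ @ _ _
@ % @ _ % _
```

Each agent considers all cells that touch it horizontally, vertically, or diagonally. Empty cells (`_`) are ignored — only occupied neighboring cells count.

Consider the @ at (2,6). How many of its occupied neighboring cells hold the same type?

2

Occupied neighbors of (2,6): (1,5)=@, (1,6)=@, (2,5)=%.
Same type (@): 2 of 3.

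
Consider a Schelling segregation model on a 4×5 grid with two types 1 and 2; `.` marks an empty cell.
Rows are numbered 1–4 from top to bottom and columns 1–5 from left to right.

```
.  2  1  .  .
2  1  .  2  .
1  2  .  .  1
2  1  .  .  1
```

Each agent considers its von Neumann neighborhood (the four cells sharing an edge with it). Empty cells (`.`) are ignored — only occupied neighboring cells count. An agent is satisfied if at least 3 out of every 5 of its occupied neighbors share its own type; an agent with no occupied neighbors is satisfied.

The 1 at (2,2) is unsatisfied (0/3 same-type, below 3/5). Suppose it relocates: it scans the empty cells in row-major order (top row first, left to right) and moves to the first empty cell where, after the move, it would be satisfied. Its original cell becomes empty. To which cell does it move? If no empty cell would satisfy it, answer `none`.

Vacating (2,2). Empty cells in order:
  (1,1): 0/2 same-type → still unsatisfied.
  (1,4): 1/2 same-type → still unsatisfied.
  (1,5): 0/0 same-type → satisfied — stop here.

(1,5)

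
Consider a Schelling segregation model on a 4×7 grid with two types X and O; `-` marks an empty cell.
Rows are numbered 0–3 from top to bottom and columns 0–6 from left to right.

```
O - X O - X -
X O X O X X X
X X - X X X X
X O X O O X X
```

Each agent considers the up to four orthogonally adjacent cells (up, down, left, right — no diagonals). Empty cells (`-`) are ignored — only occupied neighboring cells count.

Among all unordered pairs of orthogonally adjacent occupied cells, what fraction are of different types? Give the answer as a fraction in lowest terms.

Scan each occupied cell's neighbors to the right and below so each pair is counted once.
From row 0: 2 unlike of 5 pairs (running 2/5).
From row 1: 6 unlike of 12 pairs (running 8/17).
From row 2: 3 unlike of 10 pairs (running 11/27).
From row 3: 4 unlike of 6 pairs (running 15/33).
Total adjacent occupied pairs: 33; unlike-type pairs: 15.
15/33 reduces to 5/11.

5/11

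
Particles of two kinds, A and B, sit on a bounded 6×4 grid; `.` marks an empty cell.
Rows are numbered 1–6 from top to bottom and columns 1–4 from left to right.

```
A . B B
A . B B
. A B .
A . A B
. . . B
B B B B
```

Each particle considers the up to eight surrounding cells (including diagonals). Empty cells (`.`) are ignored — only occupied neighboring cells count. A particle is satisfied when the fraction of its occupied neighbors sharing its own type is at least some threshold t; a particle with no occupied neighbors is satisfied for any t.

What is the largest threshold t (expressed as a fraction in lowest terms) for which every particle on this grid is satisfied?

(1,1)A 1/1
(1,3)B 3/3
(1,4)B 3/3
(2,1)A 2/2
(2,3)B 4/5
(2,4)B 4/4
(3,2)A 3/5
(3,3)B 3/5
(4,1)A 1/1
(4,3)A 1/4
(4,4)B 2/3
(5,4)B 3/4
(6,1)B 1/1
(6,2)B 2/2
(6,3)B 3/3
(6,4)B 2/2
The smallest same-type fraction is 1/4 at (4,3), which reduces to 1/4. Any threshold above that leaves this particle unsatisfied.

1/4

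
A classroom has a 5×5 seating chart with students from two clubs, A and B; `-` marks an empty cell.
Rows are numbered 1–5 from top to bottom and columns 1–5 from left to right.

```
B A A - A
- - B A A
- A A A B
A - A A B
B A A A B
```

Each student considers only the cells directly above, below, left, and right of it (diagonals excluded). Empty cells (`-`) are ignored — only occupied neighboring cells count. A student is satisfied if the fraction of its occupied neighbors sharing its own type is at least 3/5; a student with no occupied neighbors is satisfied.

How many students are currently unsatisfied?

9

Row 1: (1,1)B 0/1 not · (1,2)A 1/2 not · (1,3)A 1/2 not · (1,5)A 1/1 satisfied
Row 2: (2,3)B 0/3 not · (2,4)A 2/3 satisfied · (2,5)A 2/3 satisfied
Row 3: (3,2)A 1/1 satisfied · (3,3)A 3/4 satisfied · (3,4)A 3/4 satisfied · (3,5)B 1/3 not
Row 4: (4,1)A 0/1 not · (4,3)A 3/3 satisfied · (4,4)A 3/4 satisfied · (4,5)B 2/3 satisfied
Row 5: (5,1)B 0/2 not · (5,2)A 1/2 not · (5,3)A 3/3 satisfied · (5,4)A 2/3 satisfied · (5,5)B 1/2 not
Unsatisfied: (1,1), (1,2), (1,3), (2,3), (3,5), (4,1), (5,1), (5,2), (5,5) — 9 in total.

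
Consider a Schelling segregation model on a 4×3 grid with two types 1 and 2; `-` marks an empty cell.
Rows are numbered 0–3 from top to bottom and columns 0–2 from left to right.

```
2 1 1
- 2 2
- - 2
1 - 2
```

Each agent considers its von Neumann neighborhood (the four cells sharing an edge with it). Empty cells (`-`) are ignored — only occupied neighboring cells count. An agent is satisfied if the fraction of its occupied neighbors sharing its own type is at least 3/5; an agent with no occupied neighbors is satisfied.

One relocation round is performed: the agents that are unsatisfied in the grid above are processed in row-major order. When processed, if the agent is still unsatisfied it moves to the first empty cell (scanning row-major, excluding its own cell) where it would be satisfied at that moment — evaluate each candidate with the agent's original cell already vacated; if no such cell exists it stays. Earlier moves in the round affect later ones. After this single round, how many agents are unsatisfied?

Initially unsatisfied (in order): (0,0), (0,1), (0,2), (1,1).
  (0,0) → (1,0).
  (0,1): no empty cell satisfies it; stays.
  (0,2): no empty cell satisfies it; stays.
  (1,1): now satisfied by earlier moves; stays.
Resulting grid:
- 1 1
2 2 2
- - 2
1 - 2
Unsatisfied now: (0,1), (0,2).

2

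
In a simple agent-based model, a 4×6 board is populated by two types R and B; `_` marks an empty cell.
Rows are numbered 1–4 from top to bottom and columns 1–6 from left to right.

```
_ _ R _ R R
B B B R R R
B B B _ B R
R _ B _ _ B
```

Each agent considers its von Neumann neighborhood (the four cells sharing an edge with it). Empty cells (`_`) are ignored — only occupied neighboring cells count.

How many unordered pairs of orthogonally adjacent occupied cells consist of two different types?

Scan each occupied cell's neighbors to the right and below so each pair is counted once.
Row 1: R(1,3)–B(2,3)≠ R(1,5)–R(1,6)= R(1,5)–R(2,5)= R(1,6)–R(2,6)=  → 1/4 unlike.
Row 2: B(2,1)–B(2,2)= B(2,1)–B(3,1)= B(2,2)–B(2,3)= B(2,2)–B(3,2)= B(2,3)–R(2,4)≠ B(2,3)–B(3,3)= R(2,4)–R(2,5)= R(2,5)–R(2,6)= R(2,5)–B(3,5)≠ R(2,6)–R(3,6)=  → 2/10 unlike.
Row 3: B(3,1)–B(3,2)= B(3,1)–R(4,1)≠ B(3,2)–B(3,3)= B(3,3)–B(4,3)= B(3,5)–R(3,6)≠ R(3,6)–B(4,6)≠  → 3/6 unlike.
Total adjacent occupied pairs: 20; unlike-type pairs: 6.

6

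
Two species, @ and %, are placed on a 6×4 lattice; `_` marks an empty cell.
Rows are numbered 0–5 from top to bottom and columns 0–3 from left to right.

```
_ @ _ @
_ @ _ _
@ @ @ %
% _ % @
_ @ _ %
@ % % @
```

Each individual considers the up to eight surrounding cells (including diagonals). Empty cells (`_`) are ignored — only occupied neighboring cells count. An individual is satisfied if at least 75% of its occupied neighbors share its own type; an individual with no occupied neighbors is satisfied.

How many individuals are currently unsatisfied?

(0,1)@ 1/1 satisfied
(0,3)@ 0/0 satisfied
(1,1)@ 4/4 satisfied
(2,0)@ 2/3 not
(2,1)@ 3/5 not
(2,2)@ 3/5 not
(2,3)% 1/3 not
(3,0)% 0/3 not
(3,2)% 2/6 not
(3,3)@ 1/4 not
(4,1)@ 1/5 not
(4,3)% 2/4 not
(5,0)@ 1/2 not
(5,1)% 1/3 not
(5,2)% 2/4 not
(5,3)@ 0/2 not
Unsatisfied: (2,0), (2,1), (2,2), (2,3), (3,0), (3,2), (3,3), (4,1), (4,3), (5,0), (5,1), (5,2), (5,3) — 13 in total.

13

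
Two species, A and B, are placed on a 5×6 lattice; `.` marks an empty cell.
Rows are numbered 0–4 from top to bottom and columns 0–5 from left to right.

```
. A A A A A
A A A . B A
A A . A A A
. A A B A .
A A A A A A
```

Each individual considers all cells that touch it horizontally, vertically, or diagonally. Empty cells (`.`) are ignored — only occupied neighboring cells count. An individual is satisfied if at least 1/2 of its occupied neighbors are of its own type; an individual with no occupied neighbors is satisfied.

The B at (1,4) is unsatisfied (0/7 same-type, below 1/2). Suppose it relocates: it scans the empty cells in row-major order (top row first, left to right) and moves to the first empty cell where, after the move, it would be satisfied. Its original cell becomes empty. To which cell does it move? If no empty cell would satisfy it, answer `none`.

Vacating (1,4). Empty cells in order:
  (0,0): 0/3 same-type → still unsatisfied.
  (1,3): 0/6 same-type → still unsatisfied.
  (2,2): 1/7 same-type → still unsatisfied.
  (3,0): 0/5 same-type → still unsatisfied.
  (3,5): 0/5 same-type → still unsatisfied.

none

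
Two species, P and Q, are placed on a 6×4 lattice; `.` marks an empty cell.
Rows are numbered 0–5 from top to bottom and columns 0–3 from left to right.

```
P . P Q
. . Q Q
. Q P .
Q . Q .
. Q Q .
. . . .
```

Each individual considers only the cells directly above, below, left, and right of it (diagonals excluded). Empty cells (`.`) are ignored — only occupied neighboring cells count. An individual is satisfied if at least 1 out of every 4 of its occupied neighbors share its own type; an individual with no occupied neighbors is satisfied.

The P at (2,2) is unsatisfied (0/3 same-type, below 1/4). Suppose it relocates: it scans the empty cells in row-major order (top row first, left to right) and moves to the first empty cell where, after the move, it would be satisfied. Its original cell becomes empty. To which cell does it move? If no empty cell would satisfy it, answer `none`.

(0,1)

Vacating (2,2). Empty cells in order:
  (0,1): 2/2 same-type → satisfied — stop here.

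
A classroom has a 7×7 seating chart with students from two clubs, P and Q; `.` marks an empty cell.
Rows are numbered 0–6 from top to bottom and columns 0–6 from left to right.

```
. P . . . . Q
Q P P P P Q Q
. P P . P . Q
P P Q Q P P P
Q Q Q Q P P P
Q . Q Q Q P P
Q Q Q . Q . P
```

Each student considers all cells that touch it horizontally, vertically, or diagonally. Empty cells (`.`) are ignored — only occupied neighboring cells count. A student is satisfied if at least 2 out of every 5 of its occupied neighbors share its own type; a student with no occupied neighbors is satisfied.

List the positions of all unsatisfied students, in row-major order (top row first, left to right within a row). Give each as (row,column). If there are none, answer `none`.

(1,0)

(0,1)P 2/3 satisfied
(0,6)Q 2/2 satisfied
(1,0)Q 0/3 not
(1,1)P 4/5 satisfied
(1,2)P 5/5 satisfied
(1,3)P 4/4 satisfied
(1,4)P 2/3 satisfied
(1,5)Q 3/5 satisfied
(1,6)Q 3/3 satisfied
(2,1)P 5/7 satisfied
(2,2)P 5/7 satisfied
(2,4)P 4/6 satisfied
(2,6)Q 2/4 satisfied
(3,0)P 2/4 satisfied
(3,1)P 3/7 satisfied
(3,2)Q 4/7 satisfied
(3,3)Q 3/7 satisfied
(3,4)P 4/6 satisfied
(3,5)P 6/7 satisfied
(3,6)P 3/4 satisfied
(4,0)Q 2/4 satisfied
(4,1)Q 5/7 satisfied
(4,2)Q 6/7 satisfied
(4,3)Q 6/8 satisfied
(4,4)P 4/8 satisfied
(4,5)P 7/8 satisfied
(4,6)P 5/5 satisfied
(5,0)Q 4/4 satisfied
(5,2)Q 6/6 satisfied
(5,3)Q 6/7 satisfied
(5,4)Q 3/6 satisfied
(5,5)P 5/7 satisfied
(5,6)P 4/4 satisfied
(6,0)Q 2/2 satisfied
(6,1)Q 4/4 satisfied
(6,2)Q 3/3 satisfied
(6,4)Q 2/3 satisfied
(6,6)P 2/2 satisfied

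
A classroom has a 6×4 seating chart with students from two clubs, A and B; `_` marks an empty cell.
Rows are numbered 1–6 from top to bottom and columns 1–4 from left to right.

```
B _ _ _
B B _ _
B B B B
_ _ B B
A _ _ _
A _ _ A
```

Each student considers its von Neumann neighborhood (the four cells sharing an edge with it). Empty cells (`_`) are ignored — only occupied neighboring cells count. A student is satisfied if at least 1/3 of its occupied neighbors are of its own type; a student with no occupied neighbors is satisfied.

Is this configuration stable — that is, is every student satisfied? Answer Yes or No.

Row 1: (1,1)B 1/1 ok
Row 2: (2,1)B 3/3 ok · (2,2)B 2/2 ok
Row 3: (3,1)B 2/2 ok · (3,2)B 3/3 ok · (3,3)B 3/3 ok · (3,4)B 2/2 ok
Row 4: (4,3)B 2/2 ok · (4,4)B 2/2 ok
Row 5: (5,1)A 1/1 ok
Row 6: (6,1)A 1/1 ok · (6,4)A 0/0 ok
All meet the threshold, so the configuration is stable.

Yes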